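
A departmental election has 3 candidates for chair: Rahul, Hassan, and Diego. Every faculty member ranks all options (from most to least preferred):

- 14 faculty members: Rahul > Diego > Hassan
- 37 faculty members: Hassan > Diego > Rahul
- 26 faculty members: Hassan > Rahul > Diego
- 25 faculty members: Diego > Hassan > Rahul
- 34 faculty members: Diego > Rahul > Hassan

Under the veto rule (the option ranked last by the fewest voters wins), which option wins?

Diego

Last-place votes: Rahul 62, Hassan 48, Diego 26.
Diego is ranked last by the fewest voters, so Diego wins.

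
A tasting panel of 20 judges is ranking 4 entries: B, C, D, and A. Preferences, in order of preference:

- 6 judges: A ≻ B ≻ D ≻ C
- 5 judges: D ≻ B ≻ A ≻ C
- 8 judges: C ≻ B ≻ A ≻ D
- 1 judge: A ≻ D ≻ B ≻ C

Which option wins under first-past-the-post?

First-place votes: B 0, C 8, D 5, A 7.
C has the most first-place votes.

C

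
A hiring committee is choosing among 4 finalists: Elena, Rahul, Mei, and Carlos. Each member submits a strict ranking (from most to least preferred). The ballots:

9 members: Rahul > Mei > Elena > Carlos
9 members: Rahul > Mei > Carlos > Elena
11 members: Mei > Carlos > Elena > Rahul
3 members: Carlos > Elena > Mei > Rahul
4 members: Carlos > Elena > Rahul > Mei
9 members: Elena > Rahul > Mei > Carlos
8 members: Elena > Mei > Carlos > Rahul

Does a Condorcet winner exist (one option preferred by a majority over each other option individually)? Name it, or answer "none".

Checking pairwise contests:
Mei beats Elena 29–24.
Elena beats Rahul 35–18.
Rahul beats Mei 31–22.
Rahul beats Carlos 27–26.
Every option loses at least one head-to-head, so there is no Condorcet winner.

none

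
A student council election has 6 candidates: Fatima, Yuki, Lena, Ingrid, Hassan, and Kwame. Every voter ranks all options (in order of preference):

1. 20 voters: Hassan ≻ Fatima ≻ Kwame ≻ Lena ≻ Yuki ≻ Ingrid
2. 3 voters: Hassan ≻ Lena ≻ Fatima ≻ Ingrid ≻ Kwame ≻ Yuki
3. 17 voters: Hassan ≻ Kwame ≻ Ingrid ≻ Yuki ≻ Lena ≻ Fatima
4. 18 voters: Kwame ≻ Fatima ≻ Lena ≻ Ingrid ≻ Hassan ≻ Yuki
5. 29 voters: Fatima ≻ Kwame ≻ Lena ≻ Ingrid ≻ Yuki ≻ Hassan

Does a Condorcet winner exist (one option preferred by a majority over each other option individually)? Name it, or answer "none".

Fatima

Fatima vs Yuki: 70–17 for Fatima.
Fatima vs Lena: 67–20 for Fatima.
Fatima vs Ingrid: 70–17 for Fatima.
Fatima vs Hassan: 47–40 for Fatima.
Fatima vs Kwame: 52–35 for Fatima.
Fatima beats every other option head-to-head.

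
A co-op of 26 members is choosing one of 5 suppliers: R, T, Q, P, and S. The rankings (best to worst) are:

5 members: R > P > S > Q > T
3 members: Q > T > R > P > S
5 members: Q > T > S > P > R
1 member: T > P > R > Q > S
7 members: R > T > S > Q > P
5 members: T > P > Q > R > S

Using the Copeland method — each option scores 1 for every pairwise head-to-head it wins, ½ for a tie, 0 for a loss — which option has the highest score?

T

R: beats P and S; ties Q; loses to T → score 2.5.
T: beats R, P, and S; ties Q → score 3.5.
Q: beats P and S; ties R and T → score 3.
P: beats S; loses to R, T, and Q → score 1.
S: loses to R, T, Q, and P → score 0.
T has the best pairwise record.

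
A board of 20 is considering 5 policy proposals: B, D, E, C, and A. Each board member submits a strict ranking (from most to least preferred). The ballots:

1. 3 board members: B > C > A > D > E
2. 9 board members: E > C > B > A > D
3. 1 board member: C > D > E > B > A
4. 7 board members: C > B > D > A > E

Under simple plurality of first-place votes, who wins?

E

First-place votes: B 3, D 0, E 9, C 8, A 0.
E has the most first-place votes.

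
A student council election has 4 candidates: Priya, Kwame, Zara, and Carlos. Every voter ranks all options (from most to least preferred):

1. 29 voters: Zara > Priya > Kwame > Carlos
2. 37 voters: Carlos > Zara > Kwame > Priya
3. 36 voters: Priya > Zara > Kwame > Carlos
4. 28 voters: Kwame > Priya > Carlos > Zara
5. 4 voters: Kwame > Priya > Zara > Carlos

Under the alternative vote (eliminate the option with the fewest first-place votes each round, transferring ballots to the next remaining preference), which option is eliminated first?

Round 1: Priya 36, Kwame 32, Zara 29, Carlos 37. Eliminate Zara.

Zara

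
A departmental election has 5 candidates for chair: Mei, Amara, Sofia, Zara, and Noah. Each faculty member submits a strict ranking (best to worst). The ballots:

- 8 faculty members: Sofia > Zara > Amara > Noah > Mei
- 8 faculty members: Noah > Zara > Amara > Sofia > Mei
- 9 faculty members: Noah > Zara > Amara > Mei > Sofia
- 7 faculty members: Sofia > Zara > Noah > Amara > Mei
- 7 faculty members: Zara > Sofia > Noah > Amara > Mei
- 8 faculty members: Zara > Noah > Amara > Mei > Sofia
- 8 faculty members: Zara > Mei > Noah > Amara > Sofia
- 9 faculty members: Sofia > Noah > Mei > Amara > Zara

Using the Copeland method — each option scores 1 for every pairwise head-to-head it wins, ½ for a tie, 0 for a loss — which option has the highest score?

Zara

Mei: loses to Amara, Sofia, Zara, and Noah → score 0.
Amara: beats Mei and Sofia; loses to Zara and Noah → score 2.
Sofia: beats Mei; loses to Amara, Zara, and Noah → score 1.
Zara: beats Mei, Amara, Sofia, and Noah → score 4.
Noah: beats Mei, Amara, and Sofia; loses to Zara → score 3.
Zara has the best pairwise record.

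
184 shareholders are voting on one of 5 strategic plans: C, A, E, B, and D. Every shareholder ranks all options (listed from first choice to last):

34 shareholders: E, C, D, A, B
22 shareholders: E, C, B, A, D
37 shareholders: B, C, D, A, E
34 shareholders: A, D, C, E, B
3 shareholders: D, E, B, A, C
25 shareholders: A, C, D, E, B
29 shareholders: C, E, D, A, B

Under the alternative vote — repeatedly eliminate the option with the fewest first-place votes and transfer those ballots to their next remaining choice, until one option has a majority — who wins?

Round 1: C 29, A 59, E 56, B 37, D 3. Eliminate D.
Round 2: C 29, A 59, E 59, B 37. Eliminate C.
Round 3: A 59, E 88, B 37. Eliminate B.
Round 4: A 96, E 88. A has a majority.

A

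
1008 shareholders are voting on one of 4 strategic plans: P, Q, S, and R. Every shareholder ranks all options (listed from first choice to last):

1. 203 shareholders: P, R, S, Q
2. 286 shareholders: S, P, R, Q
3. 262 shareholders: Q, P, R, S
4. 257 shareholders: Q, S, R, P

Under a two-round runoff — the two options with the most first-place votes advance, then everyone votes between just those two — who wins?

Q

Round 1 first-place votes: P 203, Q 519, S 286, R 0.
Q and S advance.
Runoff: Q is preferred to S by 519 voters; S by 489.
Q wins the runoff.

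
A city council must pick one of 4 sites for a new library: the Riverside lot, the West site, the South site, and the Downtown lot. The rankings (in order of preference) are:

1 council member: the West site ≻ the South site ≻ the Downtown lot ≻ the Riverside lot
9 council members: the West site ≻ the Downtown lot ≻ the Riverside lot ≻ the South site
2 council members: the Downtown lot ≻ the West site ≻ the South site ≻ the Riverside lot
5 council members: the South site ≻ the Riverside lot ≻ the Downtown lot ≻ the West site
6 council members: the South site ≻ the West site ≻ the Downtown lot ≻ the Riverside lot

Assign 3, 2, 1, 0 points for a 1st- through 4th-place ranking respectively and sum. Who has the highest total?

the West site

the Riverside lot: 1·0 + 9·1 + 2·0 + 5·2 + 6·0 = 19
the West site: 1·3 + 9·3 + 2·2 + 5·0 + 6·2 = 46
the South site: 1·2 + 9·0 + 2·1 + 5·3 + 6·3 = 37
the Downtown lot: 1·1 + 9·2 + 2·3 + 5·1 + 6·1 = 36
the West site has the highest Borda score (46).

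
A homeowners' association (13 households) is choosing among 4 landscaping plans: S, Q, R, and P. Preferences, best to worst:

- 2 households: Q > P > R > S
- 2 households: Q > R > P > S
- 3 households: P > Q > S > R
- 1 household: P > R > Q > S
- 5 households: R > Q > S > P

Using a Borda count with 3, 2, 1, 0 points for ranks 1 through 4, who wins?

S: 2·0 + 2·0 + 3·1 + 1·0 + 5·1 = 8
Q: 2·3 + 2·3 + 3·2 + 1·1 + 5·2 = 29
R: 2·1 + 2·2 + 3·0 + 1·2 + 5·3 = 23
P: 2·2 + 2·1 + 3·3 + 1·3 + 5·0 = 18
Q has the highest Borda score (29).

Q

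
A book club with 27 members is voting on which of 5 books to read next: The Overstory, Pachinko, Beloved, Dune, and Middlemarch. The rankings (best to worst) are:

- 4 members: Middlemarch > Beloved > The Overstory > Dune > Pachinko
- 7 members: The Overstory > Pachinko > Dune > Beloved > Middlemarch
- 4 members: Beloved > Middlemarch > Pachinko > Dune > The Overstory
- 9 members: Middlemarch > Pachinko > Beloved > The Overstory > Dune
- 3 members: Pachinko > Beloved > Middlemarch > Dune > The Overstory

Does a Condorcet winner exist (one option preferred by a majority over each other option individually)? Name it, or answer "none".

Checking pairwise contests:
Pachinko beats The Overstory 16–11.
Middlemarch beats Pachinko 17–10.
Pachinko beats Beloved 19–8.
The Overstory beats Dune 20–7.
Beloved beats Middlemarch 14–13.
Every option loses at least one head-to-head, so there is no Condorcet winner.

none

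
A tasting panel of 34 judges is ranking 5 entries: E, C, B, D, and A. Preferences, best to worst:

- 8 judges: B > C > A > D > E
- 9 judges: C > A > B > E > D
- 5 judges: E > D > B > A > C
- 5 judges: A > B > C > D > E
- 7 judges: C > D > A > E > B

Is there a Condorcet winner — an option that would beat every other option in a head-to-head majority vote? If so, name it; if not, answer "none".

Checking pairwise contests:
C beats E 29–5.
B beats C 18–16.
A beats B 21–13.
C beats D 29–5.
C beats A 24–10.
Every option loses at least one head-to-head, so there is no Condorcet winner.

none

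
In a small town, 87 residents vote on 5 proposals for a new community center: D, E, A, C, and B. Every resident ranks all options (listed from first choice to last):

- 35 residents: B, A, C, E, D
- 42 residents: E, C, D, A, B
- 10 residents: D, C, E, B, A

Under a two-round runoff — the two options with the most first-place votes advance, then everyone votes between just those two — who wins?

Round 1 first-place votes: D 10, E 42, A 0, C 0, B 35.
E and B advance.
Runoff: E is preferred to B by 52 voters; B by 35.
E wins the runoff.

E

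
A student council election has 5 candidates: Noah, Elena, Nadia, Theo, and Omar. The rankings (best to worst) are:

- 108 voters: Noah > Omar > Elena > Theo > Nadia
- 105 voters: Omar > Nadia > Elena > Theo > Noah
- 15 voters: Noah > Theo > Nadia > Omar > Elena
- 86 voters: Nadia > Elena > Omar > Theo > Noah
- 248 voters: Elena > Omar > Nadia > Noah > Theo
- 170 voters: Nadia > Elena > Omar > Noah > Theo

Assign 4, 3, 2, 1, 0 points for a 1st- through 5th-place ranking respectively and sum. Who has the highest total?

Elena

Noah: 108·4 + 105·0 + 15·4 + 86·0 + 248·1 + 170·1 = 910
Elena: 108·2 + 105·2 + 15·0 + 86·3 + 248·4 + 170·3 = 2186
Nadia: 108·0 + 105·3 + 15·2 + 86·4 + 248·2 + 170·4 = 1865
Theo: 108·1 + 105·1 + 15·3 + 86·1 + 248·0 + 170·0 = 344
Omar: 108·3 + 105·4 + 15·1 + 86·2 + 248·3 + 170·2 = 2015
Elena has the highest Borda score (2186).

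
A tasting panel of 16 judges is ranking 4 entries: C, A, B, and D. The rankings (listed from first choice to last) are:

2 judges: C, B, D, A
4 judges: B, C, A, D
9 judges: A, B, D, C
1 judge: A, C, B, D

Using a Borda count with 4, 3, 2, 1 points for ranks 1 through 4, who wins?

B

C: 2·4 + 4·3 + 9·1 + 1·3 = 32
A: 2·1 + 4·2 + 9·4 + 1·4 = 50
B: 2·3 + 4·4 + 9·3 + 1·2 = 51
D: 2·2 + 4·1 + 9·2 + 1·1 = 27
B has the highest Borda score (51).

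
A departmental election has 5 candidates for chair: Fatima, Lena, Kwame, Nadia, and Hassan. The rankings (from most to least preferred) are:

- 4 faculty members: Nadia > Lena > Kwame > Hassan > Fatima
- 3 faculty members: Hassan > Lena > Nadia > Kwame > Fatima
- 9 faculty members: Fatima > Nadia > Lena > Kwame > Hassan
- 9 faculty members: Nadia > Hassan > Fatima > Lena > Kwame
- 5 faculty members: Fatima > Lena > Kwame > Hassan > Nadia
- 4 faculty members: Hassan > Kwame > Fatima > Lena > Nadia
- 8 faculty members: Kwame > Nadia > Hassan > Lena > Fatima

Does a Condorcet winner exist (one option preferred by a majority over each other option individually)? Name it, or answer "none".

Nadia

Nadia vs Fatima: 24–18 for Nadia.
Nadia vs Lena: 30–12 for Nadia.
Nadia vs Kwame: 25–17 for Nadia.
Nadia vs Hassan: 30–12 for Nadia.
Nadia beats every other option head-to-head.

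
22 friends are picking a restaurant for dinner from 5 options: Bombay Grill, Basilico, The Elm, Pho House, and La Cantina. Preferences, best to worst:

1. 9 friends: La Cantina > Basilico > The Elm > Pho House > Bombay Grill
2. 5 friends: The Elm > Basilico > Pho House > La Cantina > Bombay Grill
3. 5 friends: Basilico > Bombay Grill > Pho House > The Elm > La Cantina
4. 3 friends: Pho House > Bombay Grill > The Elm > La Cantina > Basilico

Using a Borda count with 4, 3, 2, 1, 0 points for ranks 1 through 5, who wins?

Basilico

Bombay Grill: 9·0 + 5·0 + 5·3 + 3·3 = 24
Basilico: 9·3 + 5·3 + 5·4 + 3·0 = 62
The Elm: 9·2 + 5·4 + 5·1 + 3·2 = 49
Pho House: 9·1 + 5·2 + 5·2 + 3·4 = 41
La Cantina: 9·4 + 5·1 + 5·0 + 3·1 = 44
Basilico has the highest Borda score (62).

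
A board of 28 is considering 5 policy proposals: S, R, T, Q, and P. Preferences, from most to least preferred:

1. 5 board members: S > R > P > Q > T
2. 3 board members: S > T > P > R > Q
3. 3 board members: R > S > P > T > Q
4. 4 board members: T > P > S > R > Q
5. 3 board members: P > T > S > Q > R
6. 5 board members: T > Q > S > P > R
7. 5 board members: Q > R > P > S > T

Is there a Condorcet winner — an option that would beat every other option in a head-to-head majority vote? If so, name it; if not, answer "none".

S

S vs R: 20–8 for S.
S vs T: 16–12 for S.
S vs Q: 18–10 for S.
S vs P: 16–12 for S.
S beats every other option head-to-head.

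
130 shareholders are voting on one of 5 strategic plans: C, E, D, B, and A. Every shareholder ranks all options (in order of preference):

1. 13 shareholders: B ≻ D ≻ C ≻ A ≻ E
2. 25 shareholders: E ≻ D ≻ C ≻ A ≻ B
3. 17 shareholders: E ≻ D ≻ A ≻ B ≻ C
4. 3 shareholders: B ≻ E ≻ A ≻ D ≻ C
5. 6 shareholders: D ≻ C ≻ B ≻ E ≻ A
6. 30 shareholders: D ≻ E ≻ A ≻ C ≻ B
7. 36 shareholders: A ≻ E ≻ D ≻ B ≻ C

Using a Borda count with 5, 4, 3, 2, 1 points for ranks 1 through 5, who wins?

D

C: 13·3 + 25·3 + 17·1 + 3·1 + 6·4 + 30·2 + 36·1 = 254
E: 13·1 + 25·5 + 17·5 + 3·4 + 6·2 + 30·4 + 36·4 = 511
D: 13·4 + 25·4 + 17·4 + 3·2 + 6·5 + 30·5 + 36·3 = 514
B: 13·5 + 25·1 + 17·2 + 3·5 + 6·3 + 30·1 + 36·2 = 259
A: 13·2 + 25·2 + 17·3 + 3·3 + 6·1 + 30·3 + 36·5 = 412
D has the highest Borda score (514).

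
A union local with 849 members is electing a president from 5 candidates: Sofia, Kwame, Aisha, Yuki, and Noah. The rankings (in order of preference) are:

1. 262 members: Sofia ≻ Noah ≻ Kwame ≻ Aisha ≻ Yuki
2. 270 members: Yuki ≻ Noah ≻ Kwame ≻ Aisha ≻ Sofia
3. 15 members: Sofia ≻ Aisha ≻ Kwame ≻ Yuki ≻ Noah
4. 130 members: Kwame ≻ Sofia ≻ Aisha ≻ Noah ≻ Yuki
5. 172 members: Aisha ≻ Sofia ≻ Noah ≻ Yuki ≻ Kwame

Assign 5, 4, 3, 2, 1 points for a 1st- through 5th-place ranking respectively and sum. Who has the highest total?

Noah

Sofia: 262·5 + 270·1 + 15·5 + 130·4 + 172·4 = 2863
Kwame: 262·3 + 270·3 + 15·3 + 130·5 + 172·1 = 2463
Aisha: 262·2 + 270·2 + 15·4 + 130·3 + 172·5 = 2374
Yuki: 262·1 + 270·5 + 15·2 + 130·1 + 172·2 = 2116
Noah: 262·4 + 270·4 + 15·1 + 130·2 + 172·3 = 2919
Noah has the highest Borda score (2919).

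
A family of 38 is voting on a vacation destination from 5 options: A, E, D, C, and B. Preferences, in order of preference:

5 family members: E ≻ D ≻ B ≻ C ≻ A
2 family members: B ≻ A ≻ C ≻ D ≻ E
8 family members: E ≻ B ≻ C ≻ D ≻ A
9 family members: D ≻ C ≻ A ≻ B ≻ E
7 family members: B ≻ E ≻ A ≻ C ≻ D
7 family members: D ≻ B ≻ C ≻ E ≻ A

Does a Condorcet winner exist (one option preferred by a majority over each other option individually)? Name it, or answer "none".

Checking pairwise contests:
E beats A 27–11.
B beats E 25–13.
E beats D 20–18.
E beats C 20–18.
D beats B 21–17.
Every option loses at least one head-to-head, so there is no Condorcet winner.

none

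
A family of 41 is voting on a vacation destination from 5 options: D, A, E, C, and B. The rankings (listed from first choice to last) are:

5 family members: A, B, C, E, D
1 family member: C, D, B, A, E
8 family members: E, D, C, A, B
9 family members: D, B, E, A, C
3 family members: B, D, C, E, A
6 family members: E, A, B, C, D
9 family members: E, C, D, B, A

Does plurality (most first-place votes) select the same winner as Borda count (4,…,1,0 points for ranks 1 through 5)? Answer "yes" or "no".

yes

Plurality — first-place votes: D 9, A 5, E 23, C 1, B 3. Winner: E.
Borda — scores: D 90, A 56, E 118, C 69, B 77. Winner: E.
The two methods agree.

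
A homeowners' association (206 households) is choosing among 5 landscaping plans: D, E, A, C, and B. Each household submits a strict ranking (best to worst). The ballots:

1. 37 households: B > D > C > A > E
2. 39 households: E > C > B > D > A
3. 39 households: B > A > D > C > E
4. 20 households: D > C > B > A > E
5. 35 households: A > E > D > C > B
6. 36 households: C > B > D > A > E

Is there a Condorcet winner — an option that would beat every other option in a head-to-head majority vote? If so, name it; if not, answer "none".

Checking pairwise contests:
B beats D 151–55.
D beats E 132–74.
D beats A 132–74.
D beats C 131–75.
C beats B 130–76.
Every option loses at least one head-to-head, so there is no Condorcet winner.

none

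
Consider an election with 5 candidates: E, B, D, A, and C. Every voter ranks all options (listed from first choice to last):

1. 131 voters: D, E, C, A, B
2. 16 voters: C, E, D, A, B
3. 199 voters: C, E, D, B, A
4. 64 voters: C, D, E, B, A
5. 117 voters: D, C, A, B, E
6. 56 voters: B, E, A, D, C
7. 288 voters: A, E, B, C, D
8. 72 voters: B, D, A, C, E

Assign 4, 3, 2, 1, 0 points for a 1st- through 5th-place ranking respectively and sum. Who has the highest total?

E

E: 131·3 + 16·3 + 199·3 + 64·2 + 117·0 + 56·3 + 288·3 + 72·0 = 2198
B: 131·0 + 16·0 + 199·1 + 64·1 + 117·1 + 56·4 + 288·2 + 72·4 = 1468
D: 131·4 + 16·2 + 199·2 + 64·3 + 117·4 + 56·1 + 288·0 + 72·3 = 1886
A: 131·1 + 16·1 + 199·0 + 64·0 + 117·2 + 56·2 + 288·4 + 72·2 = 1789
C: 131·2 + 16·4 + 199·4 + 64·4 + 117·3 + 56·0 + 288·1 + 72·1 = 2089
E has the highest Borda score (2198).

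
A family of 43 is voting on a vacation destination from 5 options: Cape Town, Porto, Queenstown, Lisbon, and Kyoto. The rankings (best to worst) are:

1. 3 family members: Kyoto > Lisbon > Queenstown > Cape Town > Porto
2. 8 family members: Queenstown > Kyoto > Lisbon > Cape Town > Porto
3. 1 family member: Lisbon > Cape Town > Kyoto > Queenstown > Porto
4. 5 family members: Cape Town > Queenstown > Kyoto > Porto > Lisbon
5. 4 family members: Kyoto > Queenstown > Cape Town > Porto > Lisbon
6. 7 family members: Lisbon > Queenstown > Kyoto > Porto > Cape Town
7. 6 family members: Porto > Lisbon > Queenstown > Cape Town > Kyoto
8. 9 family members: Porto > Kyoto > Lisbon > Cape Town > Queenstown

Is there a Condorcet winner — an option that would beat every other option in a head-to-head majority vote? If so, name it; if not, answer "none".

none

Checking pairwise contests:
Porto beats Cape Town 22–21.
Queenstown beats Porto 28–15.
Lisbon beats Queenstown 26–17.
Porto beats Lisbon 24–19.
Queenstown beats Kyoto 26–17.
Every option loses at least one head-to-head, so there is no Condorcet winner.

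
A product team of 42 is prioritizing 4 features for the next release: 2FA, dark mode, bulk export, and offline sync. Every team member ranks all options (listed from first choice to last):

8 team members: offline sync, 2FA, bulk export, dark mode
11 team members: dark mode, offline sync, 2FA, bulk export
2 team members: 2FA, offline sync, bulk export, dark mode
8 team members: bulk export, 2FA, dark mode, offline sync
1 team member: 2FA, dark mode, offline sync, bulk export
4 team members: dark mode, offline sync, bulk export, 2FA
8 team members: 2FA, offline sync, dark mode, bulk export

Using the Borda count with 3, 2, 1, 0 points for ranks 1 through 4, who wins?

2FA

2FA: 8·2 + 11·1 + 2·3 + 8·2 + 1·3 + 4·0 + 8·3 = 76
dark mode: 8·0 + 11·3 + 2·0 + 8·1 + 1·2 + 4·3 + 8·1 = 63
bulk export: 8·1 + 11·0 + 2·1 + 8·3 + 1·0 + 4·1 + 8·0 = 38
offline sync: 8·3 + 11·2 + 2·2 + 8·0 + 1·1 + 4·2 + 8·2 = 75
2FA has the highest Borda score (76).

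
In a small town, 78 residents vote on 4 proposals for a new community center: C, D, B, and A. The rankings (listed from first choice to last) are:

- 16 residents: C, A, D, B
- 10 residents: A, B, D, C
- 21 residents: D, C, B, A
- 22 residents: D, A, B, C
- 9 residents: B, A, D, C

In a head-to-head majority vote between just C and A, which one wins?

Voters preferring C to A: 37; preferring A to C: 41.
A wins the head-to-head.

A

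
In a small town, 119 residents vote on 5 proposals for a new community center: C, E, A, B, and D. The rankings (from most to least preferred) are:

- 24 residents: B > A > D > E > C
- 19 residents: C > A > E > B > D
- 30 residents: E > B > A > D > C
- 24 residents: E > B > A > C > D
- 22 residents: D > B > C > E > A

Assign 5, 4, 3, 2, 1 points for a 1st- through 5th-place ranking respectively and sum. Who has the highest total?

C: 24·1 + 19·5 + 30·1 + 24·2 + 22·3 = 263
E: 24·2 + 19·3 + 30·5 + 24·5 + 22·2 = 419
A: 24·4 + 19·4 + 30·3 + 24·3 + 22·1 = 356
B: 24·5 + 19·2 + 30·4 + 24·4 + 22·4 = 462
D: 24·3 + 19·1 + 30·2 + 24·1 + 22·5 = 285
B has the highest Borda score (462).

B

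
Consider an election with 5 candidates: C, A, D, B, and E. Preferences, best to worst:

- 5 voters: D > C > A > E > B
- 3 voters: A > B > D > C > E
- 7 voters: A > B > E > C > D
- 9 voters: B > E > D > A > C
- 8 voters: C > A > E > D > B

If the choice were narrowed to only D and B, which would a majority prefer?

Voters preferring D to B: 13; preferring B to D: 19.
B wins the head-to-head.

B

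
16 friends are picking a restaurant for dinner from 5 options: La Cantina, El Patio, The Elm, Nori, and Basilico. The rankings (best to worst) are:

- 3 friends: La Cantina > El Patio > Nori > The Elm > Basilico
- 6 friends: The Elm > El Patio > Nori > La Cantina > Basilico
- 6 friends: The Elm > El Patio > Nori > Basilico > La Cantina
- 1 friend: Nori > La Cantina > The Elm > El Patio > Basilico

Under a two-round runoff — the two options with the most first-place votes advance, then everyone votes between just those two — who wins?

Round 1 first-place votes: La Cantina 3, El Patio 0, The Elm 12, Nori 1, Basilico 0.
The Elm and La Cantina advance.
Runoff: The Elm is preferred to La Cantina by 12 voters; La Cantina by 4.
The Elm wins the runoff.

The Elm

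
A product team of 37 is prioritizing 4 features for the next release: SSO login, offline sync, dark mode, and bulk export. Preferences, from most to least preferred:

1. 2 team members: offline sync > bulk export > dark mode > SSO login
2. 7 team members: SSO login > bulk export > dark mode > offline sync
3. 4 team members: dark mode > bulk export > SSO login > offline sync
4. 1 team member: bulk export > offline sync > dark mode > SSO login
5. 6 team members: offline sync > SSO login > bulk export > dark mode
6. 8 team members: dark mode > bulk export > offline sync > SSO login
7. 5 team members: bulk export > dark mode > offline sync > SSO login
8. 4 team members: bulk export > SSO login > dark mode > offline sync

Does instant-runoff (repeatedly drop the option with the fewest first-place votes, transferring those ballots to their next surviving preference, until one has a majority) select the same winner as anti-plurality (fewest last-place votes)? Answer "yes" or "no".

Instant-runoff — R1 SSO login 7, offline sync 8, dark mode 12, bulk export 10 (SSO login out); R2 offline sync 8, dark mode 12, bulk export 17 (offline sync out); R3 dark mode 12, bulk export 25 (bulk export winner). Winner: bulk export.
Anti-plurality — last-place votes: SSO login 16, offline sync 15, dark mode 6, bulk export 0. Winner: bulk export.
The two methods agree.

yes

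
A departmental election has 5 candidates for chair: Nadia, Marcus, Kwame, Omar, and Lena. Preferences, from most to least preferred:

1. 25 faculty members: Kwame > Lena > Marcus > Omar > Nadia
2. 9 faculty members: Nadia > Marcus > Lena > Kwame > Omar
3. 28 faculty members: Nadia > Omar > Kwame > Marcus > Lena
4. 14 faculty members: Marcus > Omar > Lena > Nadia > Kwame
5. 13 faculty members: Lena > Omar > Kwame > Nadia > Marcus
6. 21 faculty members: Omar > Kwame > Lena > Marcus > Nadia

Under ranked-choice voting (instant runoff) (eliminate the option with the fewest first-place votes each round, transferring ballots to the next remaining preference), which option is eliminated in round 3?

Kwame

Round 1: Nadia 37, Marcus 14, Kwame 25, Omar 21, Lena 13. Eliminate Lena.
Round 2: Nadia 37, Marcus 14, Kwame 25, Omar 34. Eliminate Marcus.
Round 3: Nadia 37, Kwame 25, Omar 48. Eliminate Kwame.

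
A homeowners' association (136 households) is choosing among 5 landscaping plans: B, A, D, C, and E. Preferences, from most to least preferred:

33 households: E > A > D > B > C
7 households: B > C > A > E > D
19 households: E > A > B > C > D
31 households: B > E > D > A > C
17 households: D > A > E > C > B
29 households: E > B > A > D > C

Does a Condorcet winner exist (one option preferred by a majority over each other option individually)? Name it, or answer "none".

E vs B: 98–38 for E.
E vs A: 112–24 for E.
E vs D: 119–17 for E.
E vs C: 129–7 for E.
E beats every other option head-to-head.

E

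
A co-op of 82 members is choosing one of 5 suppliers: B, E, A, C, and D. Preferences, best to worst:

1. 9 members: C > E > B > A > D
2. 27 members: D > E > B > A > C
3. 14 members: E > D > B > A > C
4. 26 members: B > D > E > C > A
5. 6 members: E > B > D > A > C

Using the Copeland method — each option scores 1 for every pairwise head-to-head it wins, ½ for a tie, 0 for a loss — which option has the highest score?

B: beats A and C; ties D; loses to E → score 2.5.
E: beats B, A, and C; loses to D → score 3.
A: beats C; loses to B, E, and D → score 1.
C: loses to B, E, A, and D → score 0.
D: beats E, A, and C; ties B → score 3.5.
D has the best pairwise record.

D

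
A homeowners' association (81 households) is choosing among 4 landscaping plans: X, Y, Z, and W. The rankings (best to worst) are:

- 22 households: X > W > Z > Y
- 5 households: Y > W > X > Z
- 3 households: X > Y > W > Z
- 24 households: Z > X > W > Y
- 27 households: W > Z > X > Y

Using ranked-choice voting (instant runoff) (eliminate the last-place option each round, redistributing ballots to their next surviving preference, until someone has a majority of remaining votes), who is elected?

X

Round 1: X 25, Y 5, Z 24, W 27. Eliminate Y.
Round 2: X 25, Z 24, W 32. Eliminate Z.
Round 3: X 49, W 32. X has a majority.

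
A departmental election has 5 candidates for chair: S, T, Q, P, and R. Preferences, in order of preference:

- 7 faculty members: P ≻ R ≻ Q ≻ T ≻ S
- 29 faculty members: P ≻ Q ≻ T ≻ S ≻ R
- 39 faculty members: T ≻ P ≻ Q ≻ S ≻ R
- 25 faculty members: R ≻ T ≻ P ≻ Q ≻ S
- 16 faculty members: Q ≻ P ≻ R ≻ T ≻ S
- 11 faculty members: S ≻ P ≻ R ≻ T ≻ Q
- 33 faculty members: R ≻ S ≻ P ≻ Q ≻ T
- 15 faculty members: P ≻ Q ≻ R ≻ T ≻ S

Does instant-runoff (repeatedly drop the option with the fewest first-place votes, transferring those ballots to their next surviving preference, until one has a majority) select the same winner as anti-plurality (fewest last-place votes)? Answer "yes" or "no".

yes

Instant-runoff — R1 S 11, T 39, Q 16, P 51, R 58 (S out); R2 T 39, Q 16, P 62, R 58 (Q out); R3 T 39, P 78, R 58 (T out); R4 P 117, R 58 (P winner). Winner: P.
Anti-plurality — last-place votes: S 63, T 33, Q 11, P 0, R 68. Winner: P.
The two methods agree.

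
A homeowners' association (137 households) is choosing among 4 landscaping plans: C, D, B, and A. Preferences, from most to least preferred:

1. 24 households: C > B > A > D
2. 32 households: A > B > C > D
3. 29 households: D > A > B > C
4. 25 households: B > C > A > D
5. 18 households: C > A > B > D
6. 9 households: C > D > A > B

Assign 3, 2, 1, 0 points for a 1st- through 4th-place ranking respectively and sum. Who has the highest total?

A

C: 24·3 + 32·1 + 29·0 + 25·2 + 18·3 + 9·3 = 235
D: 24·0 + 32·0 + 29·3 + 25·0 + 18·0 + 9·2 = 105
B: 24·2 + 32·2 + 29·1 + 25·3 + 18·1 + 9·0 = 234
A: 24·1 + 32·3 + 29·2 + 25·1 + 18·2 + 9·1 = 248
A has the highest Borda score (248).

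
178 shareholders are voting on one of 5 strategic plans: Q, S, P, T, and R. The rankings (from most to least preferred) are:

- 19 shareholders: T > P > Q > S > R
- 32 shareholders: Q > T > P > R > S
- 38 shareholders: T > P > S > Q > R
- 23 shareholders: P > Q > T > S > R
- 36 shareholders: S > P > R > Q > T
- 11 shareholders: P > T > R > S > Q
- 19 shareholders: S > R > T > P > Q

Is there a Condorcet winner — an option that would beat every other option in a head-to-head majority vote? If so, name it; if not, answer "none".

Checking pairwise contests:
S beats Q 104–74.
P beats S 123–55.
T beats P 108–70.
Q beats T 91–87.
Q beats R 112–66.
Every option loses at least one head-to-head, so there is no Condorcet winner.

none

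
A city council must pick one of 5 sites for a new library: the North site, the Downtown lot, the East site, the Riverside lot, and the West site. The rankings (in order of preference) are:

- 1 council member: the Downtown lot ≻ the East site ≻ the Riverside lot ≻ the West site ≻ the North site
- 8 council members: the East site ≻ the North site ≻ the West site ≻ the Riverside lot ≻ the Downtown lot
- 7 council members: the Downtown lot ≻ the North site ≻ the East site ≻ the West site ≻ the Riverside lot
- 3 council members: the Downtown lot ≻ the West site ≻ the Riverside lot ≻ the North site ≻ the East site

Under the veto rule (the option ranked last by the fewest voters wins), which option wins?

Last-place votes: the North site 1, the Downtown lot 8, the East site 3, the Riverside lot 7, the West site 0.
the West site is ranked last by the fewest voters, so the West site wins.

the West site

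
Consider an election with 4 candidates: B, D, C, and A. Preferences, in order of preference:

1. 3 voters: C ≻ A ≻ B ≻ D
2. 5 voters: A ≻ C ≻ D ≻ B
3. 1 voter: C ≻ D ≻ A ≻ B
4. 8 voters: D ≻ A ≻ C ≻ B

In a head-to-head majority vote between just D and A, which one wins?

Voters preferring D to A: 9; preferring A to D: 8.
D wins the head-to-head.

D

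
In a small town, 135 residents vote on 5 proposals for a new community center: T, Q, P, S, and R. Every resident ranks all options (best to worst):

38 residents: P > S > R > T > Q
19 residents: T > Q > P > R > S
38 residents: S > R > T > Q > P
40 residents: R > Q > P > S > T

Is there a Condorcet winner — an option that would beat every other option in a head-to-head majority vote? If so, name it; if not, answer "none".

none

Checking pairwise contests:
P beats T 78–57.
T beats Q 95–40.
Q beats P 97–38.
P beats S 97–38.
S beats R 76–59.
Every option loses at least one head-to-head, so there is no Condorcet winner.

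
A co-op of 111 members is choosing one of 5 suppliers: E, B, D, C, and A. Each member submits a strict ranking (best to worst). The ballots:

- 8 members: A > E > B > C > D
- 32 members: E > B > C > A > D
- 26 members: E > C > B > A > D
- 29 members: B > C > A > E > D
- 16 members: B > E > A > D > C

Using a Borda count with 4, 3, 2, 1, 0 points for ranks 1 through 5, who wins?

E: 8·3 + 32·4 + 26·4 + 29·1 + 16·3 = 333
B: 8·2 + 32·3 + 26·2 + 29·4 + 16·4 = 344
D: 8·0 + 32·0 + 26·0 + 29·0 + 16·1 = 16
C: 8·1 + 32·2 + 26·3 + 29·3 + 16·0 = 237
A: 8·4 + 32·1 + 26·1 + 29·2 + 16·2 = 180
B has the highest Borda score (344).

B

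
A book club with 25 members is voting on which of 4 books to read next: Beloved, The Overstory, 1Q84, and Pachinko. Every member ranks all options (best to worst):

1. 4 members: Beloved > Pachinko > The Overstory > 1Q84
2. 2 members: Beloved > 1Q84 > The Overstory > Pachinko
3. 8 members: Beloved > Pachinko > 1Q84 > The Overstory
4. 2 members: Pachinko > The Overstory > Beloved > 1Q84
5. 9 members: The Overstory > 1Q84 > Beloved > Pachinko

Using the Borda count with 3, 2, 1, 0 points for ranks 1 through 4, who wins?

Beloved

Beloved: 4·3 + 2·3 + 8·3 + 2·1 + 9·1 = 53
The Overstory: 4·1 + 2·1 + 8·0 + 2·2 + 9·3 = 37
1Q84: 4·0 + 2·2 + 8·1 + 2·0 + 9·2 = 30
Pachinko: 4·2 + 2·0 + 8·2 + 2·3 + 9·0 = 30
Beloved has the highest Borda score (53).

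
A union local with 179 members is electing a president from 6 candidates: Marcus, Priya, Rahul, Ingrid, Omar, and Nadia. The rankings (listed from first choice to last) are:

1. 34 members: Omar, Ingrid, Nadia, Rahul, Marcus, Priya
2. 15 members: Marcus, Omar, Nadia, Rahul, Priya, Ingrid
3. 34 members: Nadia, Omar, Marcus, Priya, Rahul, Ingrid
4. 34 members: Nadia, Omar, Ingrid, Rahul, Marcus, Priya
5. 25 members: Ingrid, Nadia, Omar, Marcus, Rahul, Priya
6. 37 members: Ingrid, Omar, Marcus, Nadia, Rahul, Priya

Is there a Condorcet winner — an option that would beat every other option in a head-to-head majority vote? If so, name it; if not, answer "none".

Checking pairwise contests:
Ingrid beats Marcus 130–49.
Marcus beats Priya 179–0.
Marcus beats Rahul 111–68.
Omar beats Ingrid 117–62.
Nadia beats Omar 93–86.
Ingrid beats Nadia 96–83.
Every option loses at least one head-to-head, so there is no Condorcet winner.

none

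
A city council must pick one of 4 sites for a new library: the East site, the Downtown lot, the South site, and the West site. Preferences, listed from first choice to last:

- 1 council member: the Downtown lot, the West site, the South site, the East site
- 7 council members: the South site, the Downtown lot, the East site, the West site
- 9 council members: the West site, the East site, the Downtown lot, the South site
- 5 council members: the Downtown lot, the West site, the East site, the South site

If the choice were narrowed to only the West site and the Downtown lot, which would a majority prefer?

the Downtown lot

Voters preferring the West site to the Downtown lot: 9; preferring the Downtown lot to the West site: 13.
the Downtown lot wins the head-to-head.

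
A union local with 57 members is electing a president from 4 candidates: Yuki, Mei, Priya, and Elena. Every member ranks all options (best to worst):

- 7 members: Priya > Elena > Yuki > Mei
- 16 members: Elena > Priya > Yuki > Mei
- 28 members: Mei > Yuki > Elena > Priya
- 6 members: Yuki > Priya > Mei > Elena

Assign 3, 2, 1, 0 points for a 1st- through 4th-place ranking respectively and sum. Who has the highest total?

Yuki: 7·1 + 16·1 + 28·2 + 6·3 = 97
Mei: 7·0 + 16·0 + 28·3 + 6·1 = 90
Priya: 7·3 + 16·2 + 28·0 + 6·2 = 65
Elena: 7·2 + 16·3 + 28·1 + 6·0 = 90
Yuki has the highest Borda score (97).

Yuki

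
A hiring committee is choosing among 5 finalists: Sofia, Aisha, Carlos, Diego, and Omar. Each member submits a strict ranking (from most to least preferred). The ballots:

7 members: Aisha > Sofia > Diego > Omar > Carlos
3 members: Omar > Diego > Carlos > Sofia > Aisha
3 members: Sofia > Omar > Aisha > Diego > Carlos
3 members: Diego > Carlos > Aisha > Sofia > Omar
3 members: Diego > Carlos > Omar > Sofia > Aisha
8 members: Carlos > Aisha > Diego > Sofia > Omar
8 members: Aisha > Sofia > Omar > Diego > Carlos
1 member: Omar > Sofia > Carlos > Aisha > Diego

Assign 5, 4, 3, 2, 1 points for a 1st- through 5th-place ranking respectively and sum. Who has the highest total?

Sofia: 7·4 + 3·2 + 3·5 + 3·2 + 3·2 + 8·2 + 8·4 + 1·4 = 113
Aisha: 7·5 + 3·1 + 3·3 + 3·3 + 3·1 + 8·4 + 8·5 + 1·2 = 133
Carlos: 7·1 + 3·3 + 3·1 + 3·4 + 3·4 + 8·5 + 8·1 + 1·3 = 94
Diego: 7·3 + 3·4 + 3·2 + 3·5 + 3·5 + 8·3 + 8·2 + 1·1 = 110
Omar: 7·2 + 3·5 + 3·4 + 3·1 + 3·3 + 8·1 + 8·3 + 1·5 = 90
Aisha has the highest Borda score (133).

Aisha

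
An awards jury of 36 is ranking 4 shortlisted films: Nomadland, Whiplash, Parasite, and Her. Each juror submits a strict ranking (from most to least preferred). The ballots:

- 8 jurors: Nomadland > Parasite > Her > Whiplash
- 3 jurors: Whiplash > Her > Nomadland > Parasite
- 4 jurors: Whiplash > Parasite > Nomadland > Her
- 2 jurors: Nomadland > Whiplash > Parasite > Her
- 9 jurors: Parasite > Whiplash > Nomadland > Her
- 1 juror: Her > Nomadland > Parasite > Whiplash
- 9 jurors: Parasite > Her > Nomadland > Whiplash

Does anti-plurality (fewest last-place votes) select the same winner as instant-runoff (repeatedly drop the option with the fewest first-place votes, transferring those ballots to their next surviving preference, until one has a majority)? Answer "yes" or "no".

no

Anti-plurality — last-place votes: Nomadland 0, Whiplash 18, Parasite 3, Her 15. Winner: Nomadland.
Instant-runoff — R1 Nomadland 10, Whiplash 7, Parasite 18, Her 1 (Her out); R2 Nomadland 11, Whiplash 7, Parasite 18 (Whiplash out); R3 Nomadland 14, Parasite 22 (Parasite winner). Winner: Parasite.
The two methods disagree.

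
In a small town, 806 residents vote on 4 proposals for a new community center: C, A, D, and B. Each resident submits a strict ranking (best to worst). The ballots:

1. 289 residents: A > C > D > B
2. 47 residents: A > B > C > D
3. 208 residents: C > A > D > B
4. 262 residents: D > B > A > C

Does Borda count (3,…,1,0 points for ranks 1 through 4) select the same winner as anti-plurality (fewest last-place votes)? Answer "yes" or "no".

Borda — scores: C 1249, A 1686, D 1283, B 618. Winner: A.
Anti-plurality — last-place votes: C 262, A 0, D 47, B 497. Winner: A.
The two methods agree.

yes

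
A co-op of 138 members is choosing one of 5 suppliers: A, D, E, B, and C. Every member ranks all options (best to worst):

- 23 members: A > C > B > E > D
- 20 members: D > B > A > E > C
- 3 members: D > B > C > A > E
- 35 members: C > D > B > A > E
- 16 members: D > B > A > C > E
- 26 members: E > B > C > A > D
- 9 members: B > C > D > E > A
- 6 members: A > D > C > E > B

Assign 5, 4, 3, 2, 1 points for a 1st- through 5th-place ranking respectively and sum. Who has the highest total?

A: 23·5 + 20·3 + 3·2 + 35·2 + 16·3 + 26·2 + 9·1 + 6·5 = 390
D: 23·1 + 20·5 + 3·5 + 35·4 + 16·5 + 26·1 + 9·3 + 6·4 = 435
E: 23·2 + 20·2 + 3·1 + 35·1 + 16·1 + 26·5 + 9·2 + 6·2 = 300
B: 23·3 + 20·4 + 3·4 + 35·3 + 16·4 + 26·4 + 9·5 + 6·1 = 485
C: 23·4 + 20·1 + 3·3 + 35·5 + 16·2 + 26·3 + 9·4 + 6·3 = 460
B has the highest Borda score (485).

B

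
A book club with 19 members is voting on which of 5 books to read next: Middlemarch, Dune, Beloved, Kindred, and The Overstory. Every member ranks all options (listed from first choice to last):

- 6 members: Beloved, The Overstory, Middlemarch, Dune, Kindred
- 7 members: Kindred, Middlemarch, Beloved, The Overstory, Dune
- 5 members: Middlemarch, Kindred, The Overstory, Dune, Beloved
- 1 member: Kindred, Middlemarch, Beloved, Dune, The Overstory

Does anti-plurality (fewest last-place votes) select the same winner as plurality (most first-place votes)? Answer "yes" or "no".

no

Anti-plurality — last-place votes: Middlemarch 0, Dune 7, Beloved 5, Kindred 6, The Overstory 1. Winner: Middlemarch.
Plurality — first-place votes: Middlemarch 5, Dune 0, Beloved 6, Kindred 8, The Overstory 0. Winner: Kindred.
The two methods disagree.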